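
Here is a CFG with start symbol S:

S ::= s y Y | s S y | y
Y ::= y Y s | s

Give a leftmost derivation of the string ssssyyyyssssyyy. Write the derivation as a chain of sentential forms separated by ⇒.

S⇒sSy⇒ssSyy⇒sssSyyy⇒ssssyYyyy⇒ssssyyYsyyy⇒ssssyyyYssyyy⇒ssssyyyyYsssyyy⇒ssssyyyyssssyyy

S ⇒ sSy   [S ::= s S y]
sSy ⇒ ssSyy   [S ::= s S y]
ssSyy ⇒ sssSyyy   [S ::= s S y]
sssSyyy ⇒ ssssyYyyy   [S ::= s y Y]
ssssyYyyy ⇒ ssssyyYsyyy   [Y ::= y Y s]
ssssyyYsyyy ⇒ ssssyyyYssyyy   [Y ::= y Y s]
ssssyyyYssyyy ⇒ ssssyyyyYsssyyy   [Y ::= y Y s]
ssssyyyyYsssyyy ⇒ ssssyyyyssssyyy   [Y ::= s]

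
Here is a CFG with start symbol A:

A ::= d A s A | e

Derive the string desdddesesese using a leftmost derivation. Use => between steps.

A => dAsA   [A ::= d A s A]
dAsA => desA   [A ::= e]
desA => desdAsA   [A ::= d A s A]
desdAsA => desddAsAsA   [A ::= d A s A]
desddAsAsA => desdddAsAsAsA   [A ::= d A s A]
desdddAsAsAsA => desdddesAsAsA   [A ::= e]
desdddesAsAsA => desdddesesAsA   [A ::= e]
desdddesesAsA => desdddesesesA   [A ::= e]
desdddesesesA => desdddesesese   [A ::= e]

A => dAsA => desA => desdAsA => desddAsAsA => desdddAsAsAsA => desdddesAsAsA => desdddesesAsA => desdddesesesA => desdddesesese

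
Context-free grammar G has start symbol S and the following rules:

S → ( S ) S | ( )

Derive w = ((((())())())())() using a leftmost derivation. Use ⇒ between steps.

S ⇒ (S)S ⇒ ((S)S)S ⇒ (((S)S)S)S ⇒ ((((S)S)S)S)S ⇒ ((((())S)S)S)S ⇒ ((((())())S)S)S ⇒ ((((())())())S)S ⇒ ((((())())())())S ⇒ ((((())())())())()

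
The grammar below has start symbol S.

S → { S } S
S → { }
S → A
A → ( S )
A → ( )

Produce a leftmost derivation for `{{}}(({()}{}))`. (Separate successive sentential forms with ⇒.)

S ⇒ {S}S ⇒ {{}}S ⇒ {{}}A ⇒ {{}}(S) ⇒ {{}}(A) ⇒ {{}}((S)) ⇒ {{}}(({S}S)) ⇒ {{}}(({A}S)) ⇒ {{}}(({()}S)) ⇒ {{}}(({()}{}))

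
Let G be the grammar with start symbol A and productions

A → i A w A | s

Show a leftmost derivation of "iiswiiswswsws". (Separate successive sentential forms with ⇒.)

A ⇒ iAwA ⇒ iiAwAwA ⇒ iiswAwA ⇒ iiswiAwAwA ⇒ iiswiiAwAwAwA ⇒ iiswiiswAwAwA ⇒ iiswiiswswAwA ⇒ iiswiiswswswA ⇒ iiswiiswswsws

A ⇒ iAwA   [A → i A w A]
iAwA ⇒ iiAwAwA   [A → i A w A]
iiAwAwA ⇒ iiswAwA   [A → s]
iiswAwA ⇒ iiswiAwAwA   [A → i A w A]
iiswiAwAwA ⇒ iiswiiAwAwAwA   [A → i A w A]
iiswiiAwAwAwA ⇒ iiswiiswAwAwA   [A → s]
iiswiiswAwAwA ⇒ iiswiiswswAwA   [A → s]
iiswiiswswAwA ⇒ iiswiiswswswA   [A → s]
iiswiiswswswA ⇒ iiswiiswswsws   [A → s]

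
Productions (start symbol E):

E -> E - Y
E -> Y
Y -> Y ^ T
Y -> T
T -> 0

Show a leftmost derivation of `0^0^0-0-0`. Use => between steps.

E => E-Y => E-Y-Y => Y-Y-Y => Y^T-Y-Y => Y^T^T-Y-Y => T^T^T-Y-Y => 0^T^T-Y-Y => 0^0^T-Y-Y => 0^0^0-Y-Y => 0^0^0-T-Y => 0^0^0-0-Y => 0^0^0-0-T => 0^0^0-0-0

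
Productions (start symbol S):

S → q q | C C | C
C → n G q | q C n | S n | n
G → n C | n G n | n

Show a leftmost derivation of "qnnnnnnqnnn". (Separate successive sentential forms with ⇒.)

S⇒CC⇒qCnC⇒qSnnC⇒qCnnC⇒qnGqnnC⇒qnnGnqnnC⇒qnnnGnnqnnC⇒qnnnnnnqnnC⇒qnnnnnnqnnn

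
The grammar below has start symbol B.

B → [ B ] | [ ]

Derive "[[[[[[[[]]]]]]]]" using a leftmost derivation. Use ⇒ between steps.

B ⇒ [B] ⇒ [[B]] ⇒ [[[B]]] ⇒ [[[[B]]]] ⇒ [[[[[B]]]]] ⇒ [[[[[[B]]]]]] ⇒ [[[[[[[B]]]]]]] ⇒ [[[[[[[[]]]]]]]]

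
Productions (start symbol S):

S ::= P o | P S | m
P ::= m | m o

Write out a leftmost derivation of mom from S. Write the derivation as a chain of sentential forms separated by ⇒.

S⇒PS⇒moS⇒mom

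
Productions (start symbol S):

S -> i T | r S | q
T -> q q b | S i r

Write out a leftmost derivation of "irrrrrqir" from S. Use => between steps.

S => iT   [S -> i T]
iT => iSir   [T -> S i r]
iSir => irSir   [S -> r S]
irSir => irrSir   [S -> r S]
irrSir => irrrSir   [S -> r S]
irrrSir => irrrrSir   [S -> r S]
irrrrSir => irrrrrSir   [S -> r S]
irrrrrSir => irrrrrqir   [S -> q]

S => iT => iSir => irSir => irrSir => irrrSir => irrrrSir => irrrrrSir => irrrrrqir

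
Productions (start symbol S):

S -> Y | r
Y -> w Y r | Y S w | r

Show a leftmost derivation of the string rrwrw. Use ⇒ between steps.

S ⇒ Y   [S -> Y]
Y ⇒ YSw   [Y -> Y S w]
YSw ⇒ YSwSw   [Y -> Y S w]
YSwSw ⇒ rSwSw   [Y -> r]
rSwSw ⇒ rrwSw   [S -> r]
rrwSw ⇒ rrwrw   [S -> r]

S ⇒ Y ⇒ YSw ⇒ YSwSw ⇒ rSwSw ⇒ rrwSw ⇒ rrwrw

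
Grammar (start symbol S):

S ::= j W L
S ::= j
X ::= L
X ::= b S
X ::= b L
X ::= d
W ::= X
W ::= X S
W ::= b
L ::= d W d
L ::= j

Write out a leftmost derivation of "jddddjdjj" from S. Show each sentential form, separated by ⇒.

S ⇒ jWL   [S ::= j W L]
jWL ⇒ jXSL   [W ::= X S]
jXSL ⇒ jLSL   [X ::= L]
jLSL ⇒ jdWdSL   [L ::= d W d]
jdWdSL ⇒ jdXSdSL   [W ::= X S]
jdXSdSL ⇒ jdLSdSL   [X ::= L]
jdLSdSL ⇒ jddWdSdSL   [L ::= d W d]
jddWdSdSL ⇒ jddXdSdSL   [W ::= X]
jddXdSdSL ⇒ jddddSdSL   [X ::= d]
jddddSdSL ⇒ jddddjdSL   [S ::= j]
jddddjdSL ⇒ jddddjdjL   [S ::= j]
jddddjdjL ⇒ jddddjdjj   [L ::= j]

S⇒jWL⇒jXSL⇒jLSL⇒jdWdSL⇒jdXSdSL⇒jdLSdSL⇒jddWdSdSL⇒jddXdSdSL⇒jddddSdSL⇒jddddjdSL⇒jddddjdjL⇒jddddjdjj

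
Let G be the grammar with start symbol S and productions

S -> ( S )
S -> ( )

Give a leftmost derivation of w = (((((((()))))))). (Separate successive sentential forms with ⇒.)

S ⇒ (S) ⇒ ((S)) ⇒ (((S))) ⇒ ((((S)))) ⇒ (((((S))))) ⇒ ((((((S)))))) ⇒ (((((((S))))))) ⇒ (((((((())))))))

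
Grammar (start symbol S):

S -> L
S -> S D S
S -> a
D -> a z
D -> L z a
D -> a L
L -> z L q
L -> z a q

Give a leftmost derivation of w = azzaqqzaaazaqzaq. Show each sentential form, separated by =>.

S=>SDS=>SDSDS=>aDSDS=>aLzaSDS=>azLqzaSDS=>azzaqqzaSDS=>azzaqqzaaDS=>azzaqqzaaaLS=>azzaqqzaaazaqS=>azzaqqzaaazaqL=>azzaqqzaaazaqzaq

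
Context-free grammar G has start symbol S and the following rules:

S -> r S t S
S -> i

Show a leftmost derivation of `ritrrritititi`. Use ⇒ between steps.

S⇒rStS⇒ritS⇒ritrStS⇒ritrrStStS⇒ritrrrStStStS⇒ritrrritStStS⇒ritrrrititStS⇒ritrrritititS⇒ritrrritititi

S ⇒ rStS   [S -> r S t S]
rStS ⇒ ritS   [S -> i]
ritS ⇒ ritrStS   [S -> r S t S]
ritrStS ⇒ ritrrStStS   [S -> r S t S]
ritrrStStS ⇒ ritrrrStStStS   [S -> r S t S]
ritrrrStStStS ⇒ ritrrritStStS   [S -> i]
ritrrritStStS ⇒ ritrrrititStS   [S -> i]
ritrrrititStS ⇒ ritrrritititS   [S -> i]
ritrrritititS ⇒ ritrrritititi   [S -> i]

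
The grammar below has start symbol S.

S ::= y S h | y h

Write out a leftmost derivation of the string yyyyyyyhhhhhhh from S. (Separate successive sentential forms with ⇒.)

S ⇒ ySh ⇒ yyShh ⇒ yyyShhh ⇒ yyyyShhhh ⇒ yyyyyShhhhh ⇒ yyyyyyShhhhhh ⇒ yyyyyyyhhhhhhh

S ⇒ ySh   [S ::= y S h]
ySh ⇒ yyShh   [S ::= y S h]
yyShh ⇒ yyyShhh   [S ::= y S h]
yyyShhh ⇒ yyyyShhhh   [S ::= y S h]
yyyyShhhh ⇒ yyyyyShhhhh   [S ::= y S h]
yyyyyShhhhh ⇒ yyyyyyShhhhhh   [S ::= y S h]
yyyyyyShhhhhh ⇒ yyyyyyyhhhhhhh   [S ::= y h]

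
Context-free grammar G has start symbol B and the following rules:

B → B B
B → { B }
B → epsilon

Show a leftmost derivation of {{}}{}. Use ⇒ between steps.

B⇒BB⇒BBB⇒BBBB⇒{B}BBB⇒{{B}}BBB⇒{{}}BBB⇒{{}}{B}BB⇒{{}}{}BB⇒{{}}{}B⇒{{}}{}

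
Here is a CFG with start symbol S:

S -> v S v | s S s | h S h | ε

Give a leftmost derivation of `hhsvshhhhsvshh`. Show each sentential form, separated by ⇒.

S ⇒ hSh   [S -> h S h]
hSh ⇒ hhShh   [S -> h S h]
hhShh ⇒ hhsSshh   [S -> s S s]
hhsSshh ⇒ hhsvSvshh   [S -> v S v]
hhsvSvshh ⇒ hhsvsSsvshh   [S -> s S s]
hhsvsSsvshh ⇒ hhsvshShsvshh   [S -> h S h]
hhsvshShsvshh ⇒ hhsvshhShhsvshh   [S -> h S h]
hhsvshhShhsvshh ⇒ hhsvshhhhsvshh   [S -> ε]

S⇒hSh⇒hhShh⇒hhsSshh⇒hhsvSvshh⇒hhsvsSsvshh⇒hhsvshShsvshh⇒hhsvshhShhsvshh⇒hhsvshhhhsvshh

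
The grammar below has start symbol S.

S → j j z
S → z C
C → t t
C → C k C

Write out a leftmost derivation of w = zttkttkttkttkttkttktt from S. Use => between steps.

S => zC => zCkC => zttkC => zttkCkC => zttkCkCkC => zttkCkCkCkC => zttkCkCkCkCkC => zttkCkCkCkCkCkC => zttkttkCkCkCkCkC => zttkttkttkCkCkCkC => zttkttkttkttkCkCkC => zttkttkttkttkttkCkC => zttkttkttkttkttkttkC => zttkttkttkttkttkttktt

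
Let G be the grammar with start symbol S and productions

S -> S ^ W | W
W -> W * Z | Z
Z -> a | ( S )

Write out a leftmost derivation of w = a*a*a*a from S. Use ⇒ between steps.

S ⇒ W ⇒ W*Z ⇒ W*Z*Z ⇒ W*Z*Z*Z ⇒ Z*Z*Z*Z ⇒ a*Z*Z*Z ⇒ a*a*Z*Z ⇒ a*a*a*Z ⇒ a*a*a*a

S ⇒ W   [S -> W]
W ⇒ W*Z   [W -> W * Z]
W*Z ⇒ W*Z*Z   [W -> W * Z]
W*Z*Z ⇒ W*Z*Z*Z   [W -> W * Z]
W*Z*Z*Z ⇒ Z*Z*Z*Z   [W -> Z]
Z*Z*Z*Z ⇒ a*Z*Z*Z   [Z -> a]
a*Z*Z*Z ⇒ a*a*Z*Z   [Z -> a]
a*a*Z*Z ⇒ a*a*a*Z   [Z -> a]
a*a*a*Z ⇒ a*a*a*a   [Z -> a]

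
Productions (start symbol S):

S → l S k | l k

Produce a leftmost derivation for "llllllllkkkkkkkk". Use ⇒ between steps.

S ⇒ lSk   [S → l S k]
lSk ⇒ llSkk   [S → l S k]
llSkk ⇒ lllSkkk   [S → l S k]
lllSkkk ⇒ llllSkkkk   [S → l S k]
llllSkkkk ⇒ lllllSkkkkk   [S → l S k]
lllllSkkkkk ⇒ llllllSkkkkkk   [S → l S k]
llllllSkkkkkk ⇒ lllllllSkkkkkkk   [S → l S k]
lllllllSkkkkkkk ⇒ llllllllkkkkkkkk   [S → l k]

S ⇒ lSk ⇒ llSkk ⇒ lllSkkk ⇒ llllSkkkk ⇒ lllllSkkkkk ⇒ llllllSkkkkkk ⇒ lllllllSkkkkkkk ⇒ llllllllkkkkkkkk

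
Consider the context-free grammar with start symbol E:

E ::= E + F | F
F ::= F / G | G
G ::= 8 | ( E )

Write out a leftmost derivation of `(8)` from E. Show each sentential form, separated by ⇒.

E ⇒ F   [E ::= F]
F ⇒ G   [F ::= G]
G ⇒ (E)   [G ::= ( E )]
(E) ⇒ (F)   [E ::= F]
(F) ⇒ (G)   [F ::= G]
(G) ⇒ (8)   [G ::= 8]

E ⇒ F ⇒ G ⇒ (E) ⇒ (F) ⇒ (G) ⇒ (8)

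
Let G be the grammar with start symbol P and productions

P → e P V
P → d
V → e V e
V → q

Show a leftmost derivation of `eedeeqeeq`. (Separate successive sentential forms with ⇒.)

P⇒ePV⇒eePVV⇒eedVV⇒eedeVeV⇒eedeeVeeV⇒eedeeqeeV⇒eedeeqeeq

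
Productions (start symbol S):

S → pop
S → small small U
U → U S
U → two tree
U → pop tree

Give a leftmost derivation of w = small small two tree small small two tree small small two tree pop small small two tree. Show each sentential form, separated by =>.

S => small small U => small small U S => small small two tree S => small small two tree small small U => small small two tree small small U S => small small two tree small small U S S => small small two tree small small U S S S => small small two tree small small two tree S S S => small small two tree small small two tree small small U S S => small small two tree small small two tree small small two tree S S => small small two tree small small two tree small small two tree pop S => small small two tree small small two tree small small two tree pop small small U => small small two tree small small two tree small small two tree pop small small two tree

S => small small U   [S → small small U]
small small U => small small U S   [U → U S]
small small U S => small small two tree S   [U → two tree]
small small two tree S => small small two tree small small U   [S → small small U]
small small two tree small small U => small small two tree small small U S   [U → U S]
small small two tree small small U S => small small two tree small small U S S   [U → U S]
small small two tree small small U S S => small small two tree small small U S S S   [U → U S]
small small two tree small small U S S S => small small two tree small small two tree S S S   [U → two tree]
small small two tree small small two tree S S S => small small two tree small small two tree small small U S S   [S → small small U]
small small two tree small small two tree small small U S S => small small two tree small small two tree small small two tree S S   [U → two tree]
small small two tree small small two tree small small two tree S S => small small two tree small small two tree small small two tree pop S   [S → pop]
small small two tree small small two tree small small two tree pop S => small small two tree small small two tree small small two tree pop small small U   [S → small small U]
small small two tree small small two tree small small two tree pop small small U => small small two tree small small two tree small small two tree pop small small two tree   [U → two tree]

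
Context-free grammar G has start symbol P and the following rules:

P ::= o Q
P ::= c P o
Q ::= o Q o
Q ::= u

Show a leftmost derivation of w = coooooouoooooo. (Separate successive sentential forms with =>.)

P=>cPo=>coQo=>cooQoo=>coooQooo=>cooooQoooo=>coooooQooooo=>cooooooQoooooo=>coooooouoooooo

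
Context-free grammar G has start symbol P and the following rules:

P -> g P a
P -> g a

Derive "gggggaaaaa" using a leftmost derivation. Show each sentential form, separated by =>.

P => gPa   [P -> g P a]
gPa => ggPaa   [P -> g P a]
ggPaa => gggPaaa   [P -> g P a]
gggPaaa => ggggPaaaa   [P -> g P a]
ggggPaaaa => gggggaaaaa   [P -> g a]

P=>gPa=>ggPaa=>gggPaaa=>ggggPaaaa=>gggggaaaaa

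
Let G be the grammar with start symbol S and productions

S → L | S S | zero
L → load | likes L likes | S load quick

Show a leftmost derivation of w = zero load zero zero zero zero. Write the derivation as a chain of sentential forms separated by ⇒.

S ⇒ S S ⇒ S S S ⇒ zero S S ⇒ zero S S S ⇒ zero S S S S ⇒ zero L S S S ⇒ zero load S S S ⇒ zero load S S S S ⇒ zero load zero S S S ⇒ zero load zero zero S S ⇒ zero load zero zero zero S ⇒ zero load zero zero zero zero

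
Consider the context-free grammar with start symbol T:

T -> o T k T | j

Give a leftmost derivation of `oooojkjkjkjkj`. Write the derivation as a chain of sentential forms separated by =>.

T => oTkT   [T -> o T k T]
oTkT => ooTkTkT   [T -> o T k T]
ooTkTkT => oooTkTkTkT   [T -> o T k T]
oooTkTkTkT => ooooTkTkTkTkT   [T -> o T k T]
ooooTkTkTkTkT => oooojkTkTkTkT   [T -> j]
oooojkTkTkTkT => oooojkjkTkTkT   [T -> j]
oooojkjkTkTkT => oooojkjkjkTkT   [T -> j]
oooojkjkjkTkT => oooojkjkjkjkT   [T -> j]
oooojkjkjkjkT => oooojkjkjkjkj   [T -> j]

T => oTkT => ooTkTkT => oooTkTkTkT => ooooTkTkTkTkT => oooojkTkTkTkT => oooojkjkTkTkT => oooojkjkjkTkT => oooojkjkjkjkT => oooojkjkjkjkj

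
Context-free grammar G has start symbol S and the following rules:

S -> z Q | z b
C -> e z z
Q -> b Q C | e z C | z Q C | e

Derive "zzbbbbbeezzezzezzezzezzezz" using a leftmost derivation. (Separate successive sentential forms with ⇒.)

S ⇒ zQ ⇒ zzQC ⇒ zzbQCC ⇒ zzbbQCCC ⇒ zzbbbQCCCC ⇒ zzbbbbQCCCCC ⇒ zzbbbbbQCCCCCC ⇒ zzbbbbbeCCCCCC ⇒ zzbbbbbeezzCCCCC ⇒ zzbbbbbeezzezzCCCC ⇒ zzbbbbbeezzezzezzCCC ⇒ zzbbbbbeezzezzezzezzCC ⇒ zzbbbbbeezzezzezzezzezzC ⇒ zzbbbbbeezzezzezzezzezzezz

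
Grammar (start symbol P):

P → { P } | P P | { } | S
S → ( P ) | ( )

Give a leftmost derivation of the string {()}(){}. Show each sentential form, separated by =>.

P => PP => PPP => {P}PP => {S}PP => {()}PP => {()}SP => {()}()P => {()}(){}

P => PP   [P → P P]
PP => PPP   [P → P P]
PPP => {P}PP   [P → { P }]
{P}PP => {S}PP   [P → S]
{S}PP => {()}PP   [S → ( )]
{()}PP => {()}SP   [P → S]
{()}SP => {()}()P   [S → ( )]
{()}()P => {()}(){}   [P → { }]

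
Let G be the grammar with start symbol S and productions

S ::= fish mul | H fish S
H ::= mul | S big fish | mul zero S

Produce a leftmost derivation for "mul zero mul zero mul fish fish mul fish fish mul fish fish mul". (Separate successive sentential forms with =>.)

S => H fish S   [S ::= H fish S]
H fish S => mul zero S fish S   [H ::= mul zero S]
mul zero S fish S => mul zero H fish S fish S   [S ::= H fish S]
mul zero H fish S fish S => mul zero mul zero S fish S fish S   [H ::= mul zero S]
mul zero mul zero S fish S fish S => mul zero mul zero H fish S fish S fish S   [S ::= H fish S]
mul zero mul zero H fish S fish S fish S => mul zero mul zero mul fish S fish S fish S   [H ::= mul]
mul zero mul zero mul fish S fish S fish S => mul zero mul zero mul fish fish mul fish S fish S   [S ::= fish mul]
mul zero mul zero mul fish fish mul fish S fish S => mul zero mul zero mul fish fish mul fish fish mul fish S   [S ::= fish mul]
mul zero mul zero mul fish fish mul fish fish mul fish S => mul zero mul zero mul fish fish mul fish fish mul fish fish mul   [S ::= fish mul]

S => H fish S => mul zero S fish S => mul zero H fish S fish S => mul zero mul zero S fish S fish S => mul zero mul zero H fish S fish S fish S => mul zero mul zero mul fish S fish S fish S => mul zero mul zero mul fish fish mul fish S fish S => mul zero mul zero mul fish fish mul fish fish mul fish S => mul zero mul zero mul fish fish mul fish fish mul fish fish mul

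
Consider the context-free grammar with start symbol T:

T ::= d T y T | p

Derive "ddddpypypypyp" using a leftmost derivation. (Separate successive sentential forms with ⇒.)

T⇒dTyT⇒ddTyTyT⇒dddTyTyTyT⇒ddddTyTyTyTyT⇒ddddpyTyTyTyT⇒ddddpypyTyTyT⇒ddddpypypyTyT⇒ddddpypypypyT⇒ddddpypypypyp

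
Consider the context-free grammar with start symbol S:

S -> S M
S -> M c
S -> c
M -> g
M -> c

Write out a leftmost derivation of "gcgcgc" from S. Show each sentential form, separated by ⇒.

S ⇒ SM   [S -> S M]
SM ⇒ SMM   [S -> S M]
SMM ⇒ SMMM   [S -> S M]
SMMM ⇒ SMMMM   [S -> S M]
SMMMM ⇒ McMMMM   [S -> M c]
McMMMM ⇒ gcMMMM   [M -> g]
gcMMMM ⇒ gcgMMM   [M -> g]
gcgMMM ⇒ gcgcMM   [M -> c]
gcgcMM ⇒ gcgcgM   [M -> g]
gcgcgM ⇒ gcgcgc   [M -> c]

S ⇒ SM ⇒ SMM ⇒ SMMM ⇒ SMMMM ⇒ McMMMM ⇒ gcMMMM ⇒ gcgMMM ⇒ gcgcMM ⇒ gcgcgM ⇒ gcgcgc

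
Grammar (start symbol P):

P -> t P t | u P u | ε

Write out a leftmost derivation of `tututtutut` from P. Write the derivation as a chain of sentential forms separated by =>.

P => tPt   [P -> t P t]
tPt => tuPut   [P -> u P u]
tuPut => tutPtut   [P -> t P t]
tutPtut => tutuPutut   [P -> u P u]
tutuPutut => tututPtutut   [P -> t P t]
tututPtutut => tututtutut   [P -> ε]

P => tPt => tuPut => tutPtut => tutuPutut => tututPtutut => tututtutut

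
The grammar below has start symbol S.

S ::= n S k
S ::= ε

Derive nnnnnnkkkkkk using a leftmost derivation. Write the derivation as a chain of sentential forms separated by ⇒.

S ⇒ nSk ⇒ nnSkk ⇒ nnnSkkk ⇒ nnnnSkkkk ⇒ nnnnnSkkkkk ⇒ nnnnnnSkkkkkk ⇒ nnnnnnkkkkkk

S ⇒ nSk   [S ::= n S k]
nSk ⇒ nnSkk   [S ::= n S k]
nnSkk ⇒ nnnSkkk   [S ::= n S k]
nnnSkkk ⇒ nnnnSkkkk   [S ::= n S k]
nnnnSkkkk ⇒ nnnnnSkkkkk   [S ::= n S k]
nnnnnSkkkkk ⇒ nnnnnnSkkkkkk   [S ::= n S k]
nnnnnnSkkkkkk ⇒ nnnnnnkkkkkk   [S ::= ε]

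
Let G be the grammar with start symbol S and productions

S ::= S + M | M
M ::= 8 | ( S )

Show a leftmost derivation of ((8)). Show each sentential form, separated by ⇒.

S ⇒ M   [S ::= M]
M ⇒ (S)   [M ::= ( S )]
(S) ⇒ (M)   [S ::= M]
(M) ⇒ ((S))   [M ::= ( S )]
((S)) ⇒ ((M))   [S ::= M]
((M)) ⇒ ((8))   [M ::= 8]

S⇒M⇒(S)⇒(M)⇒((S))⇒((M))⇒((8))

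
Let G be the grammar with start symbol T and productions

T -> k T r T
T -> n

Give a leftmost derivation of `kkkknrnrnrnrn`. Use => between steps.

T => kTrT => kkTrTrT => kkkTrTrTrT => kkkkTrTrTrTrT => kkkknrTrTrTrT => kkkknrnrTrTrT => kkkknrnrnrTrT => kkkknrnrnrnrT => kkkknrnrnrnrn

T => kTrT   [T -> k T r T]
kTrT => kkTrTrT   [T -> k T r T]
kkTrTrT => kkkTrTrTrT   [T -> k T r T]
kkkTrTrTrT => kkkkTrTrTrTrT   [T -> k T r T]
kkkkTrTrTrTrT => kkkknrTrTrTrT   [T -> n]
kkkknrTrTrTrT => kkkknrnrTrTrT   [T -> n]
kkkknrnrTrTrT => kkkknrnrnrTrT   [T -> n]
kkkknrnrnrTrT => kkkknrnrnrnrT   [T -> n]
kkkknrnrnrnrT => kkkknrnrnrnrn   [T -> n]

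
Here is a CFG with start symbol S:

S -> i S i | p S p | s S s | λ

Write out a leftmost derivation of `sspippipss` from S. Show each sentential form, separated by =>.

S => sSs => ssSss => sspSpss => sspiSipss => sspipSpipss => sspippipss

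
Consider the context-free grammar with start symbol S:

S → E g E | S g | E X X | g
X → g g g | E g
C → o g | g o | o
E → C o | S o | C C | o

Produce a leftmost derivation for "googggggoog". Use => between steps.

S => EXX => CCXX => goCXX => googXX => googgggX => googgggEg => googgggCog => googggggoog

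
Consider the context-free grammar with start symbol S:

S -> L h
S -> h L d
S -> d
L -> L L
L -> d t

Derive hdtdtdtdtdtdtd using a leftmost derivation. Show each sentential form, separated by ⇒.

S ⇒ hLd ⇒ hLLd ⇒ hLLLd ⇒ hLLLLd ⇒ hLLLLLd ⇒ hLLLLLLd ⇒ hdtLLLLLd ⇒ hdtdtLLLLd ⇒ hdtdtdtLLLd ⇒ hdtdtdtdtLLd ⇒ hdtdtdtdtdtLd ⇒ hdtdtdtdtdtdtd

S ⇒ hLd   [S -> h L d]
hLd ⇒ hLLd   [L -> L L]
hLLd ⇒ hLLLd   [L -> L L]
hLLLd ⇒ hLLLLd   [L -> L L]
hLLLLd ⇒ hLLLLLd   [L -> L L]
hLLLLLd ⇒ hLLLLLLd   [L -> L L]
hLLLLLLd ⇒ hdtLLLLLd   [L -> d t]
hdtLLLLLd ⇒ hdtdtLLLLd   [L -> d t]
hdtdtLLLLd ⇒ hdtdtdtLLLd   [L -> d t]
hdtdtdtLLLd ⇒ hdtdtdtdtLLd   [L -> d t]
hdtdtdtdtLLd ⇒ hdtdtdtdtdtLd   [L -> d t]
hdtdtdtdtdtLd ⇒ hdtdtdtdtdtdtd   [L -> d t]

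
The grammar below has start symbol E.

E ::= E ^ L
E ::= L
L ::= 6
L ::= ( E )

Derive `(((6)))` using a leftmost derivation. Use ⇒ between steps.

E⇒L⇒(E)⇒(L)⇒((E))⇒((L))⇒(((E)))⇒(((L)))⇒(((6)))

E ⇒ L   [E ::= L]
L ⇒ (E)   [L ::= ( E )]
(E) ⇒ (L)   [E ::= L]
(L) ⇒ ((E))   [L ::= ( E )]
((E)) ⇒ ((L))   [E ::= L]
((L)) ⇒ (((E)))   [L ::= ( E )]
(((E))) ⇒ (((L)))   [E ::= L]
(((L))) ⇒ (((6)))   [L ::= 6]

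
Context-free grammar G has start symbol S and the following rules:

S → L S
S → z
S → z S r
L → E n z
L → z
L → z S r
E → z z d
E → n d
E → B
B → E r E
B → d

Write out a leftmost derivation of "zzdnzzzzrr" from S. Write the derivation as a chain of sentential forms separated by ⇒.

S⇒LS⇒EnzS⇒zzdnzS⇒zzdnzzSr⇒zzdnzzzSrr⇒zzdnzzzzrr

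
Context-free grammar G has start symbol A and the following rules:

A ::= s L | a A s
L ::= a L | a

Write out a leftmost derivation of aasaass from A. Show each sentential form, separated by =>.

A => aAs => aaAss => aasLss => aasaLss => aasaass

A => aAs   [A ::= a A s]
aAs => aaAss   [A ::= a A s]
aaAss => aasLss   [A ::= s L]
aasLss => aasaLss   [L ::= a L]
aasaLss => aasaass   [L ::= a]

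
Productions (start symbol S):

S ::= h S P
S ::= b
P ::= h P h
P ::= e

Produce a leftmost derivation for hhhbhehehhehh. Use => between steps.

S => hSP   [S ::= h S P]
hSP => hhSPP   [S ::= h S P]
hhSPP => hhhSPPP   [S ::= h S P]
hhhSPPP => hhhbPPP   [S ::= b]
hhhbPPP => hhhbhPhPP   [P ::= h P h]
hhhbhPhPP => hhhbhehPP   [P ::= e]
hhhbhehPP => hhhbheheP   [P ::= e]
hhhbheheP => hhhbhehehPh   [P ::= h P h]
hhhbhehehPh => hhhbhehehhPhh   [P ::= h P h]
hhhbhehehhPhh => hhhbhehehhehh   [P ::= e]

S=>hSP=>hhSPP=>hhhSPPP=>hhhbPPP=>hhhbhPhPP=>hhhbhehPP=>hhhbheheP=>hhhbhehehPh=>hhhbhehehhPhh=>hhhbhehehhehh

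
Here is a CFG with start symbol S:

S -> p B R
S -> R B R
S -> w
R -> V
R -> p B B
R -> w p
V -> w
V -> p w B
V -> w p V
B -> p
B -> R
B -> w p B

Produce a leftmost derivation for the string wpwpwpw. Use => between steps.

S=>RBR=>VBR=>wpVBR=>wpwBR=>wpwRR=>wpwVR=>wpwpwBR=>wpwpwpR=>wpwpwpV=>wpwpwpw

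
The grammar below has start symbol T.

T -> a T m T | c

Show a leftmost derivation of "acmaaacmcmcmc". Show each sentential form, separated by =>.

T => aTmT => acmT => acmaTmT => acmaaTmTmT => acmaaaTmTmTmT => acmaaacmTmTmT => acmaaacmcmTmT => acmaaacmcmcmT => acmaaacmcmcmc

T => aTmT   [T -> a T m T]
aTmT => acmT   [T -> c]
acmT => acmaTmT   [T -> a T m T]
acmaTmT => acmaaTmTmT   [T -> a T m T]
acmaaTmTmT => acmaaaTmTmTmT   [T -> a T m T]
acmaaaTmTmTmT => acmaaacmTmTmT   [T -> c]
acmaaacmTmTmT => acmaaacmcmTmT   [T -> c]
acmaaacmcmTmT => acmaaacmcmcmT   [T -> c]
acmaaacmcmcmT => acmaaacmcmcmc   [T -> c]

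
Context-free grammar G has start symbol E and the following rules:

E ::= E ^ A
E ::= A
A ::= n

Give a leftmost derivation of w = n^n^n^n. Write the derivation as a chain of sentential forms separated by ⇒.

E⇒E^A⇒E^A^A⇒E^A^A^A⇒A^A^A^A⇒n^A^A^A⇒n^n^A^A⇒n^n^n^A⇒n^n^n^n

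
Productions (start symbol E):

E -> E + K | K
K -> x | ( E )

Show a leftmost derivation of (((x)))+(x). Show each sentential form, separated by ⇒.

E ⇒ E+K   [E -> E + K]
E+K ⇒ K+K   [E -> K]
K+K ⇒ (E)+K   [K -> ( E )]
(E)+K ⇒ (K)+K   [E -> K]
(K)+K ⇒ ((E))+K   [K -> ( E )]
((E))+K ⇒ ((K))+K   [E -> K]
((K))+K ⇒ (((E)))+K   [K -> ( E )]
(((E)))+K ⇒ (((K)))+K   [E -> K]
(((K)))+K ⇒ (((x)))+K   [K -> x]
(((x)))+K ⇒ (((x)))+(E)   [K -> ( E )]
(((x)))+(E) ⇒ (((x)))+(K)   [E -> K]
(((x)))+(K) ⇒ (((x)))+(x)   [K -> x]

E ⇒ E+K ⇒ K+K ⇒ (E)+K ⇒ (K)+K ⇒ ((E))+K ⇒ ((K))+K ⇒ (((E)))+K ⇒ (((K)))+K ⇒ (((x)))+K ⇒ (((x)))+(E) ⇒ (((x)))+(K) ⇒ (((x)))+(x)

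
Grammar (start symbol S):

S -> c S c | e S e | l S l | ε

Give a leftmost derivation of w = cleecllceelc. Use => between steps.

S => cSc => clSlc => cleSelc => cleeSeelc => cleecSceelc => cleeclSlceelc => cleecllceelc

S => cSc   [S -> c S c]
cSc => clSlc   [S -> l S l]
clSlc => cleSelc   [S -> e S e]
cleSelc => cleeSeelc   [S -> e S e]
cleeSeelc => cleecSceelc   [S -> c S c]
cleecSceelc => cleeclSlceelc   [S -> l S l]
cleeclSlceelc => cleecllceelc   [S -> ε]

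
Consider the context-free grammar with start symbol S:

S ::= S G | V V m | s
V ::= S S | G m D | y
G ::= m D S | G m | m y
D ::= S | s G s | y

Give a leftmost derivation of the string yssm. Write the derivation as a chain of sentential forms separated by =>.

S => VVm => yVm => ySSm => ysSm => yssm

S => VVm   [S ::= V V m]
VVm => yVm   [V ::= y]
yVm => ySSm   [V ::= S S]
ySSm => ysSm   [S ::= s]
ysSm => yssm   [S ::= s]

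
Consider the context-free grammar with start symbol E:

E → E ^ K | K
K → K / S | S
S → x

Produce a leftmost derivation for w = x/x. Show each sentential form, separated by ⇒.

E ⇒ K ⇒ K/S ⇒ S/S ⇒ x/S ⇒ x/x

E ⇒ K   [E → K]
K ⇒ K/S   [K → K / S]
K/S ⇒ S/S   [K → S]
S/S ⇒ x/S   [S → x]
x/S ⇒ x/x   [S → x]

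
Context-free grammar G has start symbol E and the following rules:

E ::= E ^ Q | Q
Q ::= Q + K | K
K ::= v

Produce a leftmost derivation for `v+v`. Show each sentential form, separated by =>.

E => Q => Q+K => K+K => v+K => v+v

E => Q   [E ::= Q]
Q => Q+K   [Q ::= Q + K]
Q+K => K+K   [Q ::= K]
K+K => v+K   [K ::= v]
v+K => v+v   [K ::= v]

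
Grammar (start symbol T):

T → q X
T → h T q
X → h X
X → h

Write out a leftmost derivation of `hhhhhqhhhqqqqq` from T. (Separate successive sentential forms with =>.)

T => hTq => hhTqq => hhhTqqq => hhhhTqqqq => hhhhhTqqqqq => hhhhhqXqqqqq => hhhhhqhXqqqqq => hhhhhqhhXqqqqq => hhhhhqhhhqqqqq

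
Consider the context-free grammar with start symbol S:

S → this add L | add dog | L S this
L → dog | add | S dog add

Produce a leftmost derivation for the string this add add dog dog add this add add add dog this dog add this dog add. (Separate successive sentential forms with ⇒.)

S ⇒ this add L ⇒ this add S dog add ⇒ this add L S this dog add ⇒ this add S dog add S this dog add ⇒ this add add dog dog add S this dog add ⇒ this add add dog dog add this add L this dog add ⇒ this add add dog dog add this add S dog add this dog add ⇒ this add add dog dog add this add L S this dog add this dog add ⇒ this add add dog dog add this add add S this dog add this dog add ⇒ this add add dog dog add this add add add dog this dog add this dog add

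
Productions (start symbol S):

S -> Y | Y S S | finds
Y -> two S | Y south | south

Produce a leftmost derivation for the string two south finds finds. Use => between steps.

S => Y => two S => two Y S S => two south S S => two south finds S => two south finds finds

S => Y   [S -> Y]
Y => two S   [Y -> two S]
two S => two Y S S   [S -> Y S S]
two Y S S => two south S S   [Y -> south]
two south S S => two south finds S   [S -> finds]
two south finds S => two south finds finds   [S -> finds]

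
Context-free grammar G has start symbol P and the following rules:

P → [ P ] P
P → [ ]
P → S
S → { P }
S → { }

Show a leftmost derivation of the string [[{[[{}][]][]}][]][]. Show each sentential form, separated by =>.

P => [P]P => [[P]P]P => [[S]P]P => [[{P}]P]P => [[{[P]P}]P]P => [[{[[P]P]P}]P]P => [[{[[S]P]P}]P]P => [[{[[{}]P]P}]P]P => [[{[[{}][]]P}]P]P => [[{[[{}][]][]}]P]P => [[{[[{}][]][]}][]]P => [[{[[{}][]][]}][]][]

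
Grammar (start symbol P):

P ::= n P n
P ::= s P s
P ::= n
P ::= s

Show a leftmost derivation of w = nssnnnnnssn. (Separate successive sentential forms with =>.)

P => nPn => nsPsn => nssPssn => nssnPnssn => nssnnPnnssn => nssnnnnnssn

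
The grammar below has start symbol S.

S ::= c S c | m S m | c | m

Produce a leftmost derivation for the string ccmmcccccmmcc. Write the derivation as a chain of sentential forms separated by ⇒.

S ⇒ cSc ⇒ ccScc ⇒ ccmSmcc ⇒ ccmmSmmcc ⇒ ccmmcScmmcc ⇒ ccmmccSccmmcc ⇒ ccmmcccccmmcc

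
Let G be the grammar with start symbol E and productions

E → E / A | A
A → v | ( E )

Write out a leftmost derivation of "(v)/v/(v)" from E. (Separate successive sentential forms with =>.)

E => E/A => E/A/A => A/A/A => (E)/A/A => (A)/A/A => (v)/A/A => (v)/v/A => (v)/v/(E) => (v)/v/(A) => (v)/v/(v)

E => E/A   [E → E / A]
E/A => E/A/A   [E → E / A]
E/A/A => A/A/A   [E → A]
A/A/A => (E)/A/A   [A → ( E )]
(E)/A/A => (A)/A/A   [E → A]
(A)/A/A => (v)/A/A   [A → v]
(v)/A/A => (v)/v/A   [A → v]
(v)/v/A => (v)/v/(E)   [A → ( E )]
(v)/v/(E) => (v)/v/(A)   [E → A]
(v)/v/(A) => (v)/v/(v)   [A → v]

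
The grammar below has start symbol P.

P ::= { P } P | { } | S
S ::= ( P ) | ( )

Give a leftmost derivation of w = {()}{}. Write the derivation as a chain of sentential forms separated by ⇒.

P ⇒ {P}P ⇒ {S}P ⇒ {()}P ⇒ {()}{}

P ⇒ {P}P   [P ::= { P } P]
{P}P ⇒ {S}P   [P ::= S]
{S}P ⇒ {()}P   [S ::= ( )]
{()}P ⇒ {()}{}   [P ::= { }]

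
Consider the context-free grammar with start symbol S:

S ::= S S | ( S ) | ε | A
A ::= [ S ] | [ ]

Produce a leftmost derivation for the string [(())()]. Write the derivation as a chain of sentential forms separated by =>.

S=>A=>[S]=>[SS]=>[SSS]=>[SSSS]=>[(S)SSS]=>[((S))SSS]=>[(())SSS]=>[(())(S)SS]=>[(())()SS]=>[(())()S]=>[(())()]

S => A   [S ::= A]
A => [S]   [A ::= [ S ]]
[S] => [SS]   [S ::= S S]
[SS] => [SSS]   [S ::= S S]
[SSS] => [SSSS]   [S ::= S S]
[SSSS] => [(S)SSS]   [S ::= ( S )]
[(S)SSS] => [((S))SSS]   [S ::= ( S )]
[((S))SSS] => [(())SSS]   [S ::= ε]
[(())SSS] => [(())(S)SS]   [S ::= ( S )]
[(())(S)SS] => [(())()SS]   [S ::= ε]
[(())()SS] => [(())()S]   [S ::= ε]
[(())()S] => [(())()]   [S ::= ε]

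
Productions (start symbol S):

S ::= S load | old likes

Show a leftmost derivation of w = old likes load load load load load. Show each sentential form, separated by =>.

S => S load   [S ::= S load]
S load => S load load   [S ::= S load]
S load load => S load load load   [S ::= S load]
S load load load => S load load load load   [S ::= S load]
S load load load load => S load load load load load   [S ::= S load]
S load load load load load => old likes load load load load load   [S ::= old likes]

S => S load => S load load => S load load load => S load load load load => S load load load load load => old likes load load load load load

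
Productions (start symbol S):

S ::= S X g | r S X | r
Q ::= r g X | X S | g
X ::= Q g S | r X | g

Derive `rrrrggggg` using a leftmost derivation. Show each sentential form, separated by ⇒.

S ⇒ rSX   [S ::= r S X]
rSX ⇒ rrSXX   [S ::= r S X]
rrSXX ⇒ rrSXgXX   [S ::= S X g]
rrSXgXX ⇒ rrrSXXgXX   [S ::= r S X]
rrrSXXgXX ⇒ rrrrXXgXX   [S ::= r]
rrrrXXgXX ⇒ rrrrgXgXX   [X ::= g]
rrrrgXgXX ⇒ rrrrgggXX   [X ::= g]
rrrrgggXX ⇒ rrrrggggX   [X ::= g]
rrrrggggX ⇒ rrrrggggg   [X ::= g]

S ⇒ rSX ⇒ rrSXX ⇒ rrSXgXX ⇒ rrrSXXgXX ⇒ rrrrXXgXX ⇒ rrrrgXgXX ⇒ rrrrgggXX ⇒ rrrrggggX ⇒ rrrrggggg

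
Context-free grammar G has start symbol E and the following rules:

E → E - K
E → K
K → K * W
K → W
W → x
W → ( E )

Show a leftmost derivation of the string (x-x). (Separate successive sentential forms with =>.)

E => K => W => (E) => (E-K) => (K-K) => (W-K) => (x-K) => (x-W) => (x-x)

E => K   [E → K]
K => W   [K → W]
W => (E)   [W → ( E )]
(E) => (E-K)   [E → E - K]
(E-K) => (K-K)   [E → K]
(K-K) => (W-K)   [K → W]
(W-K) => (x-K)   [W → x]
(x-K) => (x-W)   [K → W]
(x-W) => (x-x)   [W → x]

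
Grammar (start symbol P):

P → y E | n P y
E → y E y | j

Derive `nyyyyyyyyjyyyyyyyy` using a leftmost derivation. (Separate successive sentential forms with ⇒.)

P ⇒ nPy   [P → n P y]
nPy ⇒ nyEy   [P → y E]
nyEy ⇒ nyyEyy   [E → y E y]
nyyEyy ⇒ nyyyEyyy   [E → y E y]
nyyyEyyy ⇒ nyyyyEyyyy   [E → y E y]
nyyyyEyyyy ⇒ nyyyyyEyyyyy   [E → y E y]
nyyyyyEyyyyy ⇒ nyyyyyyEyyyyyy   [E → y E y]
nyyyyyyEyyyyyy ⇒ nyyyyyyyEyyyyyyy   [E → y E y]
nyyyyyyyEyyyyyyy ⇒ nyyyyyyyyEyyyyyyyy   [E → y E y]
nyyyyyyyyEyyyyyyyy ⇒ nyyyyyyyyjyyyyyyyy   [E → j]

P ⇒ nPy ⇒ nyEy ⇒ nyyEyy ⇒ nyyyEyyy ⇒ nyyyyEyyyy ⇒ nyyyyyEyyyyy ⇒ nyyyyyyEyyyyyy ⇒ nyyyyyyyEyyyyyyy ⇒ nyyyyyyyyEyyyyyyyy ⇒ nyyyyyyyyjyyyyyyyy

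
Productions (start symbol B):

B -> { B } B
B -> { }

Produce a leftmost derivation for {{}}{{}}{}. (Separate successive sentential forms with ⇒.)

B ⇒ {B}B   [B -> { B } B]
{B}B ⇒ {{}}B   [B -> { }]
{{}}B ⇒ {{}}{B}B   [B -> { B } B]
{{}}{B}B ⇒ {{}}{{}}B   [B -> { }]
{{}}{{}}B ⇒ {{}}{{}}{}   [B -> { }]

B ⇒ {B}B ⇒ {{}}B ⇒ {{}}{B}B ⇒ {{}}{{}}B ⇒ {{}}{{}}{}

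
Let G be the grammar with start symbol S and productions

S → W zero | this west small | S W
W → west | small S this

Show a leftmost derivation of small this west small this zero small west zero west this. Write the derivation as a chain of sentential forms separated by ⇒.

S ⇒ S W ⇒ W zero W ⇒ small S this zero W ⇒ small this west small this zero W ⇒ small this west small this zero small S this ⇒ small this west small this zero small S W this ⇒ small this west small this zero small W zero W this ⇒ small this west small this zero small west zero W this ⇒ small this west small this zero small west zero west this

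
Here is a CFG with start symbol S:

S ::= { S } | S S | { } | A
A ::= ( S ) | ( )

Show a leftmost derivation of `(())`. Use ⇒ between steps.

S ⇒ A   [S ::= A]
A ⇒ (S)   [A ::= ( S )]
(S) ⇒ (A)   [S ::= A]
(A) ⇒ (())   [A ::= ( )]

S ⇒ A ⇒ (S) ⇒ (A) ⇒ (())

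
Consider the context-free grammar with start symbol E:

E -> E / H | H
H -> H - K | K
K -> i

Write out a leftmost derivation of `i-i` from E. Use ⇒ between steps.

E ⇒ H ⇒ H-K ⇒ K-K ⇒ i-K ⇒ i-i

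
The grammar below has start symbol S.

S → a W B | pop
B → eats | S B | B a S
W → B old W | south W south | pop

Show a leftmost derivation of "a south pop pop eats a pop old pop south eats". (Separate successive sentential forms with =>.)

S => a W B   [S → a W B]
a W B => a south W south B   [W → south W south]
a south W south B => a south B old W south B   [W → B old W]
a south B old W south B => a south S B old W south B   [B → S B]
a south S B old W south B => a south pop B old W south B   [S → pop]
a south pop B old W south B => a south pop S B old W south B   [B → S B]
a south pop S B old W south B => a south pop pop B old W south B   [S → pop]
a south pop pop B old W south B => a south pop pop B a S old W south B   [B → B a S]
a south pop pop B a S old W south B => a south pop pop eats a S old W south B   [B → eats]
a south pop pop eats a S old W south B => a south pop pop eats a pop old W south B   [S → pop]
a south pop pop eats a pop old W south B => a south pop pop eats a pop old pop south B   [W → pop]
a south pop pop eats a pop old pop south B => a south pop pop eats a pop old pop south eats   [B → eats]

S => a W B => a south W south B => a south B old W south B => a south S B old W south B => a south pop B old W south B => a south pop S B old W south B => a south pop pop B old W south B => a south pop pop B a S old W south B => a south pop pop eats a S old W south B => a south pop pop eats a pop old W south B => a south pop pop eats a pop old pop south B => a south pop pop eats a pop old pop south eats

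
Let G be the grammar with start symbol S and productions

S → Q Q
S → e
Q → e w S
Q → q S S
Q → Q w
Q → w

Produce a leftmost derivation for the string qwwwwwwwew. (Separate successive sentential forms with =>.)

S => QQ => qSSQ => qQQSQ => qQwQSQ => qQwwQSQ => qQwwwQSQ => qQwwwwQSQ => qQwwwwwQSQ => qwwwwwwQSQ => qwwwwwwwSQ => qwwwwwwweQ => qwwwwwwwew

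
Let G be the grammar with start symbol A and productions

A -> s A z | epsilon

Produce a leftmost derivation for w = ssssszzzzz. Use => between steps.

A => sAz => ssAzz => sssAzzz => ssssAzzzz => sssssAzzzzz => ssssszzzzz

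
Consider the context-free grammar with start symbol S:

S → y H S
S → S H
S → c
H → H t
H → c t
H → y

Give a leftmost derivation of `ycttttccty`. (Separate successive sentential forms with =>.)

S => SH => SHH => yHSHH => yHtSHH => yHttSHH => yHtttSHH => ycttttSHH => ycttttcHH => ycttttcctH => ycttttccty

S => SH   [S → S H]
SH => SHH   [S → S H]
SHH => yHSHH   [S → y H S]
yHSHH => yHtSHH   [H → H t]
yHtSHH => yHttSHH   [H → H t]
yHttSHH => yHtttSHH   [H → H t]
yHtttSHH => ycttttSHH   [H → c t]
ycttttSHH => ycttttcHH   [S → c]
ycttttcHH => ycttttcctH   [H → c t]
ycttttcctH => ycttttccty   [H → y]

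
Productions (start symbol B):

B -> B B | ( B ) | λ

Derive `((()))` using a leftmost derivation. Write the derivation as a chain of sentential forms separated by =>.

B => (B)   [B -> ( B )]
(B) => (BB)   [B -> B B]
(BB) => (BBB)   [B -> B B]
(BBB) => ((B)BB)   [B -> ( B )]
((B)BB) => ((BB)BB)   [B -> B B]
((BB)BB) => (((B)B)BB)   [B -> ( B )]
(((B)B)BB) => ((()B)BB)   [B -> λ]
((()B)BB) => ((())BB)   [B -> λ]
((())BB) => ((())B)   [B -> λ]
((())B) => ((()))   [B -> λ]

B => (B) => (BB) => (BBB) => ((B)BB) => ((BB)BB) => (((B)B)BB) => ((()B)BB) => ((())BB) => ((())B) => ((()))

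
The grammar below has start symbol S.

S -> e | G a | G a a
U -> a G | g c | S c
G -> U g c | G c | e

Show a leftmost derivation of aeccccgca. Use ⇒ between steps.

S ⇒ Ga ⇒ Ugca ⇒ aGgca ⇒ aGcgca ⇒ aGccgca ⇒ aGcccgca ⇒ aGccccgca ⇒ aeccccgca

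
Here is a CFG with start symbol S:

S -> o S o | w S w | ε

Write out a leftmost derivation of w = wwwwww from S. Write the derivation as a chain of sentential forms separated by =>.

S => wSw   [S -> w S w]
wSw => wwSww   [S -> w S w]
wwSww => wwwSwww   [S -> w S w]
wwwSwww => wwwwww   [S -> ε]

S=>wSw=>wwSww=>wwwSwww=>wwwwww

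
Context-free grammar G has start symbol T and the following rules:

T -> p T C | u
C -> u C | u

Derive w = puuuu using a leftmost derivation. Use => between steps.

T => pTC => puC => puuC => puuuC => puuuu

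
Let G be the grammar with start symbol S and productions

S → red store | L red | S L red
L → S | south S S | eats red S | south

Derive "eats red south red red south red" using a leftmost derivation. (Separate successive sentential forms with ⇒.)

S ⇒ S L red   [S → S L red]
S L red ⇒ L red L red   [S → L red]
L red L red ⇒ eats red S red L red   [L → eats red S]
eats red S red L red ⇒ eats red L red red L red   [S → L red]
eats red L red red L red ⇒ eats red south red red L red   [L → south]
eats red south red red L red ⇒ eats red south red red south red   [L → south]

S ⇒ S L red ⇒ L red L red ⇒ eats red S red L red ⇒ eats red L red red L red ⇒ eats red south red red L red ⇒ eats red south red red south red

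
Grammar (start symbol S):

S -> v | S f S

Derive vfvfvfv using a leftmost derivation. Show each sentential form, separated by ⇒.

S ⇒ SfS ⇒ SfSfS ⇒ SfSfSfS ⇒ vfSfSfS ⇒ vfvfSfS ⇒ vfvfvfS ⇒ vfvfvfv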